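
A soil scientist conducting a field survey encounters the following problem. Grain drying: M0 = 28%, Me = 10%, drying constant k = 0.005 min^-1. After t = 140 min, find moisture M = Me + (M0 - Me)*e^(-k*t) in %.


M = Me + (M0 - Me) * e^(-k*t)
  = 10 + (28 - 10) * e^(-0.005*140)
  = 10 + 18 * e^(-0.700)
  = 10 + 18 * 0.49659
  = 10 + 8.9385
  = 18.94%


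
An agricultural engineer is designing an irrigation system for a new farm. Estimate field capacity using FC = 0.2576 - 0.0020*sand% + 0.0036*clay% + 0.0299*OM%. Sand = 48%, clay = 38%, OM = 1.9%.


FC = 0.2576 - 0.0020*48 + 0.0036*38 + 0.0299*1.9
   = 0.2576 - 0.0960 + 0.1368 + 0.0568
   = 0.3552


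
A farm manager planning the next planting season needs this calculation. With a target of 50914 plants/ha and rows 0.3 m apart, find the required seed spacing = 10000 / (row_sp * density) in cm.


spacing = 10000 / (row_sp * density)
        = 10000 / (0.3 * 50914)
        = 10000 / 15274.20
        = 0.65470 m = 65.47 cm


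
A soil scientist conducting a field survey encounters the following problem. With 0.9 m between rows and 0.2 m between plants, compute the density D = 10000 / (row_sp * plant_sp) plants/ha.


D = 10000 / (row_sp * plant_sp)
  = 10000 / (0.9 * 0.2)
  = 10000 / 0.1800
  = 55555.56 plants/ha


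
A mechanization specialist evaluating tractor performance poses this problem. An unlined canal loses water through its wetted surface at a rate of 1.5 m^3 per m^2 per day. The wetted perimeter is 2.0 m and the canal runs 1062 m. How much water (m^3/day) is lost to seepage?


S = C * P * L
  = 1.5 * 2.0 * 1062
  = 3186 m^3/day


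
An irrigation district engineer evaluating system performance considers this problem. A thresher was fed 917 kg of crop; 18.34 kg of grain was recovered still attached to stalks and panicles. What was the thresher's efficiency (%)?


eta = (total - unthreshed) / total * 100
    = (917 - 18.34) / 917 * 100
    = 898.66 / 917 * 100
    = 98%


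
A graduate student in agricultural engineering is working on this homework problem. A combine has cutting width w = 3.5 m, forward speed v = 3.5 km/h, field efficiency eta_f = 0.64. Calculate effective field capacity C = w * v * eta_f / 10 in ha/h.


C = w * v * eta_f / 10
  = 3.5 * 3.5 * 0.64 / 10
  = 7.84 / 10
  = 0.78 ha/h


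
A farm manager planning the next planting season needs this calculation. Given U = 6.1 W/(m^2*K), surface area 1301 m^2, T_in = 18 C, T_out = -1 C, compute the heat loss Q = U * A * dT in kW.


dT = 18 - (-1) = 19 K
Q = U * A * dT
  = 6.1 * 1301 * 19
  = 150785.90 W = 150.79 kW


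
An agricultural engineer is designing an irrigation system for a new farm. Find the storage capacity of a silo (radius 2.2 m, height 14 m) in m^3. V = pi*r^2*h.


V = pi * r^2 * h
  = pi * 2.2^2 * 14
  = pi * 4.84 * 14
  = 212.87 m^3


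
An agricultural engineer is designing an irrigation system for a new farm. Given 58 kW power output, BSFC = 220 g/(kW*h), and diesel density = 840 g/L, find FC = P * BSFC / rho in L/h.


FC = P * BSFC / rho_fuel
   = 58 * 220 / 840
   = 12760 / 840
   = 15.19 L/h


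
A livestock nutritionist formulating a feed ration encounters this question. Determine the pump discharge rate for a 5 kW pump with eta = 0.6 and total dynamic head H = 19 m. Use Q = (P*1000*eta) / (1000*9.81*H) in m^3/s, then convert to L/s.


Q = (P * 1000 * eta) / (rho * g * H)
  = (5 * 1000 * 0.6) / (1000 * 9.81 * 19)
  = 3000 / 186390
  = 0.01610 m^3/s = 16.10 L/s


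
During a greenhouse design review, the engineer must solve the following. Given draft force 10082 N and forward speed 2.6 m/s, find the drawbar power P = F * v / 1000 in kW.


P = F * v / 1000
  = 10082 * 2.6 / 1000
  = 26213.20 / 1000
  = 26.21 kW


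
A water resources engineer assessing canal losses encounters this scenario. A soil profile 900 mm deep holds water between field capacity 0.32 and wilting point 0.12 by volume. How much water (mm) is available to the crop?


AW = (FC - WP) * D
   = (0.32 - 0.12) * 900
   = 0.20 * 900
   = 180 mm


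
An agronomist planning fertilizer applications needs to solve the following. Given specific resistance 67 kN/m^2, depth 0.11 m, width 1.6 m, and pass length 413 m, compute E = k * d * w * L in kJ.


E = k * d * w * L
  = 67 * 0.11 * 1.6 * 413
  = 4870.10 kJ


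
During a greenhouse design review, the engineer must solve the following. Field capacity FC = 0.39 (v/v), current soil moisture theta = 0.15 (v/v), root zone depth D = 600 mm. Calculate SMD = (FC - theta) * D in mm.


SMD = (FC - theta) * D
    = (0.39 - 0.15) * 600
    = 0.240 * 600
    = 144 mm


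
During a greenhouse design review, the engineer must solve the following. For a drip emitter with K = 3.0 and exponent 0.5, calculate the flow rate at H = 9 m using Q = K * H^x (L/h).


Q = K * H^x
  = 3.0 * 9^0.5
  = 3.0 * 3
  = 9 L/h


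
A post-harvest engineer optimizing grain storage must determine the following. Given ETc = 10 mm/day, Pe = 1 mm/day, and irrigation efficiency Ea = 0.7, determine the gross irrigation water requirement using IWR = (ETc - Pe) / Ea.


IWR = (ETc - Pe) / Ea
    = (10 - 1) / 0.7
    = 9 / 0.7
    = 12.86 mm/day


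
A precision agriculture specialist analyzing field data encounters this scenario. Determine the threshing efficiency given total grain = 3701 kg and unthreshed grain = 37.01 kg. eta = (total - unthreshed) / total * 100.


eta = (total - unthreshed) / total * 100
    = (3701 - 37.01) / 3701 * 100
    = 3663.99 / 3701 * 100
    = 99%


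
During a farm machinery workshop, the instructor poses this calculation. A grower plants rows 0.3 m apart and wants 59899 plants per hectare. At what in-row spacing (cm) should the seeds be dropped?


spacing = 10000 / (row_sp * density)
        = 10000 / (0.3 * 59899)
        = 10000 / 17969.70
        = 0.55649 m = 55.65 cm


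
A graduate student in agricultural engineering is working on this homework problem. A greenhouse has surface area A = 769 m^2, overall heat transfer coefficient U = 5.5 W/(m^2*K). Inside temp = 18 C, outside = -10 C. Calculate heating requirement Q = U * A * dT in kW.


dT = 18 - (-10) = 28 K
Q = U * A * dT
  = 5.5 * 769 * 28
  = 118426 W = 118.43 kW


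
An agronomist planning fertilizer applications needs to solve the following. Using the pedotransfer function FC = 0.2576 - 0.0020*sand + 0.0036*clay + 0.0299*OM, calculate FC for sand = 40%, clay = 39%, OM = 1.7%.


FC = 0.2576 - 0.0020*40 + 0.0036*39 + 0.0299*1.7
   = 0.2576 - 0.0800 + 0.1404 + 0.0508
   = 0.3688


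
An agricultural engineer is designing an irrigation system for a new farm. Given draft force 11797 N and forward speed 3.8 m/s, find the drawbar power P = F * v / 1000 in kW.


P = F * v / 1000
  = 11797 * 3.8 / 1000
  = 44828.60 / 1000
  = 44.83 kW


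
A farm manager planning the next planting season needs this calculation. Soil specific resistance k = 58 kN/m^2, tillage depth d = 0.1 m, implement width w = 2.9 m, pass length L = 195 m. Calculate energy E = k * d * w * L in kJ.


E = k * d * w * L
  = 58 * 0.1 * 2.9 * 195
  = 3279.90 kJ


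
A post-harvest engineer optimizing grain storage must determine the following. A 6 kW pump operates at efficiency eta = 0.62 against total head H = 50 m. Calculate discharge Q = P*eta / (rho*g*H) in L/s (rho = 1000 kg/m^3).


Q = (P * 1000 * eta) / (rho * g * H)
  = (6 * 1000 * 0.62) / (1000 * 9.81 * 50)
  = 3720 / 490500
  = 0.00758 m^3/s = 7.58 L/s


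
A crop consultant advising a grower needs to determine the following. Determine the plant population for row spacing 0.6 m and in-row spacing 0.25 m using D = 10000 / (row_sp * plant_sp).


D = 10000 / (row_sp * plant_sp)
  = 10000 / (0.6 * 0.25)
  = 10000 / 0.1500
  = 66666.67 plants/ha


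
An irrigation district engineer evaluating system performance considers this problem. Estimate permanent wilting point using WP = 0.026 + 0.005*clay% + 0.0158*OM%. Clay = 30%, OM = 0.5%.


WP = 0.026 + 0.005*30 + 0.0158*0.5
   = 0.026 + 0.1500 + 0.0079
   = 0.1839


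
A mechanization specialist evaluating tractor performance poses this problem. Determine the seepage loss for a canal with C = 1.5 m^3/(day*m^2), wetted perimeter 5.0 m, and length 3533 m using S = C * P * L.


S = C * P * L
  = 1.5 * 5.0 * 3533
  = 26497.50 m^3/day


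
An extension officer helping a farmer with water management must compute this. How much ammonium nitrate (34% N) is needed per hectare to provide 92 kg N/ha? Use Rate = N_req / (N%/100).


Rate = N_required / (N_content / 100)
     = 92 / (34 / 100)
     = 92 / 0.34
     = 270.59 kg/ha


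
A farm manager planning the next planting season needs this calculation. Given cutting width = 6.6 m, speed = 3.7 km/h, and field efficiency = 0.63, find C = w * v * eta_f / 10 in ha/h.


C = w * v * eta_f / 10
  = 6.6 * 3.7 * 0.63 / 10
  = 15.38 / 10
  = 1.54 ha/h


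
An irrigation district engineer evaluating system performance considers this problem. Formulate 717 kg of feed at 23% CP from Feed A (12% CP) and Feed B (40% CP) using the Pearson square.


parts_A = CP_b - target = 40 - 23 = 17
parts_B = target - CP_a = 23 - 12 = 11
total_parts = 17 + 11 = 28
Feed A = 717 * 17 / 28 = 435.32 kg
Feed B = 717 * 11 / 28 = 281.68 kg

435.32 kg


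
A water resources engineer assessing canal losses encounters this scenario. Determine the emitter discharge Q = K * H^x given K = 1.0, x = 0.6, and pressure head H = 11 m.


Q = K * H^x
  = 1.0 * 11^0.6
  = 1.0 * 4.2154
  = 4.22 L/h


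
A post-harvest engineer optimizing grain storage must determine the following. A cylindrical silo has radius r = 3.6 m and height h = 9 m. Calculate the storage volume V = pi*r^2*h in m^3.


V = pi * r^2 * h
  = pi * 3.6^2 * 9
  = pi * 12.96 * 9
  = 366.44 m^3


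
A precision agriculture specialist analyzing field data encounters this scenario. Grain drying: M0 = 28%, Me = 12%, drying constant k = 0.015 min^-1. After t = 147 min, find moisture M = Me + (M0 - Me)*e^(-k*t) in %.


M = Me + (M0 - Me) * e^(-k*t)
  = 12 + (28 - 12) * e^(-0.015*147)
  = 12 + 16 * e^(-2.205)
  = 12 + 16 * 0.11025
  = 12 + 1.7640
  = 13.76%


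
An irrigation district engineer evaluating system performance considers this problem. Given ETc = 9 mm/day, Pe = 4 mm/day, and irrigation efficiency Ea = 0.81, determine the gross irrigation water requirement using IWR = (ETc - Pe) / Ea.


IWR = (ETc - Pe) / Ea
    = (9 - 4) / 0.81
    = 5 / 0.81
    = 6.17 mm/day


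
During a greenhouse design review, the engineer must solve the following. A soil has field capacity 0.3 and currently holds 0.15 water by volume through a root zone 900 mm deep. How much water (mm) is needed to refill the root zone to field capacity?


SMD = (FC - theta) * D
    = (0.3 - 0.15) * 900
    = 0.150 * 900
    = 135 mm


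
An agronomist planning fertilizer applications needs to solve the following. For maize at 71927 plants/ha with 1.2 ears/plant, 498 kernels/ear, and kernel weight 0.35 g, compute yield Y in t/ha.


Y = density * ears * kernels * kw
  = 71927 * 1.2 * 498 * 0.35 g/ha
  = 15044251.32 g/ha
  = 15044.25 kg/ha = 15.04 t/ha


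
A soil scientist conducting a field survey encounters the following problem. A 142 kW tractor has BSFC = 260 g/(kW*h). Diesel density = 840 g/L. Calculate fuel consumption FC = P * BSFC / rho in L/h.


FC = P * BSFC / rho_fuel
   = 142 * 260 / 840
   = 36920 / 840
   = 43.95 L/h


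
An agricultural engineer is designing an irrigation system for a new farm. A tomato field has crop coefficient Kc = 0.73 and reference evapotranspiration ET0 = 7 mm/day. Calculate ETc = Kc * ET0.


ETc = Kc * ET0
    = 0.73 * 7
    = 5.11 mm/day


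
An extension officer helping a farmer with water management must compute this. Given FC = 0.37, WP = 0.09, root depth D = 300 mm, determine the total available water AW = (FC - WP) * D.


AW = (FC - WP) * D
   = (0.37 - 0.09) * 300
   = 0.28 * 300
   = 84 mm


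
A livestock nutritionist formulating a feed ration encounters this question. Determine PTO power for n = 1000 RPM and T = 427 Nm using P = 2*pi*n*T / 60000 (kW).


P = 2*pi*n*T / 60000
  = 2*pi * 1000 * 427 / 60000
  = 2682920.13 / 60000
  = 44.72 kW


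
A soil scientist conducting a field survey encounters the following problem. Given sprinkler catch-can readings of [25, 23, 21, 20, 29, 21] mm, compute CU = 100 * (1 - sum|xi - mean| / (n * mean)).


xbar = 139 / 6 = 23.167
sum|xi - xbar| = 15.333
CU = 100 * (1 - 15.333 / (6 * 23.167))
   = 100 * (1 - 0.1103)
   = 88.97%


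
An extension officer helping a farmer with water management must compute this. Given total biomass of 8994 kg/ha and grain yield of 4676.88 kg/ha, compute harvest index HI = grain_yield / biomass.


HI = grain_yield / biomass
   = 4676.88 / 8994
   = 0.52


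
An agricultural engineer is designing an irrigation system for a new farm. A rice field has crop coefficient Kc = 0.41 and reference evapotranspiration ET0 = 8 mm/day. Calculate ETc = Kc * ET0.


ETc = Kc * ET0
    = 0.41 * 8
    = 3.28 mm/day


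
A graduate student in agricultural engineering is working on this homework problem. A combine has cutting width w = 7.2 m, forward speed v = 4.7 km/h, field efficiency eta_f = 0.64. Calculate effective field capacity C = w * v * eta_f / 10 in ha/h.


C = w * v * eta_f / 10
  = 7.2 * 4.7 * 0.64 / 10
  = 21.66 / 10
  = 2.17 ha/h


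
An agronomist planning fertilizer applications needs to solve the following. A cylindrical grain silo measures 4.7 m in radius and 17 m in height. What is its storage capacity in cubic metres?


V = pi * r^2 * h
  = pi * 4.7^2 * 17
  = pi * 22.09 * 17
  = 1179.76 m^3


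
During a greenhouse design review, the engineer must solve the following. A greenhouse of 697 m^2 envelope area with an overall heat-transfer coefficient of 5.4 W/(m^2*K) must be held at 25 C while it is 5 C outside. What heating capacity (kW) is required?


dT = 25 - (5) = 20 K
Q = U * A * dT
  = 5.4 * 697 * 20
  = 75276 W = 75.28 kW


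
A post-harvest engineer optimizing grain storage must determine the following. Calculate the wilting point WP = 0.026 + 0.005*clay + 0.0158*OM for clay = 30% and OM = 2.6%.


WP = 0.026 + 0.005*30 + 0.0158*2.6
   = 0.026 + 0.1500 + 0.0411
   = 0.2171


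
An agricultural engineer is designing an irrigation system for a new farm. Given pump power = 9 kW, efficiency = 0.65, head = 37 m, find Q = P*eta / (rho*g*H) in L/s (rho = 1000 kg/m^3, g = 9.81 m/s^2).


Q = (P * 1000 * eta) / (rho * g * H)
  = (9 * 1000 * 0.65) / (1000 * 9.81 * 37)
  = 5850 / 362970
  = 0.01612 m^3/s = 16.12 L/s


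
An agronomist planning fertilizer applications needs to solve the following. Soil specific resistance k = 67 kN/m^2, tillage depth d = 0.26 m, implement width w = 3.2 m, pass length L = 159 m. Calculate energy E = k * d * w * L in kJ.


E = k * d * w * L
  = 67 * 0.26 * 3.2 * 159
  = 8863.30 kJ


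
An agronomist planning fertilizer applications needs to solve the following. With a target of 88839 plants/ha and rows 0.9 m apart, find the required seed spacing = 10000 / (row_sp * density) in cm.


spacing = 10000 / (row_sp * density)
        = 10000 / (0.9 * 88839)
        = 10000 / 79955.10
        = 0.12507 m = 12.51 cm


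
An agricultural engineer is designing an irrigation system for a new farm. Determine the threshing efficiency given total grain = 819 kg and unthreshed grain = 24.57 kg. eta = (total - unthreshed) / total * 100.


eta = (total - unthreshed) / total * 100
    = (819 - 24.57) / 819 * 100
    = 794.43 / 819 * 100
    = 97%


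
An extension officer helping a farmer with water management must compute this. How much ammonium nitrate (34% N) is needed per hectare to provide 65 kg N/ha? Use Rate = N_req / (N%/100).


Rate = N_required / (N_content / 100)
     = 65 / (34 / 100)
     = 65 / 0.34
     = 191.18 kg/ha


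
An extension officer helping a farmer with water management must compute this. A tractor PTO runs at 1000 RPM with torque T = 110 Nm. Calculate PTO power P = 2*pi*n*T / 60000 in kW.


P = 2*pi*n*T / 60000
  = 2*pi * 1000 * 110 / 60000
  = 691150.38 / 60000
  = 11.52 kW


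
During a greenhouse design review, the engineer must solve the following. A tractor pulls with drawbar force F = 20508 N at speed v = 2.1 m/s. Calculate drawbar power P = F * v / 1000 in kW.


P = F * v / 1000
  = 20508 * 2.1 / 1000
  = 43066.80 / 1000
  = 43.07 kW


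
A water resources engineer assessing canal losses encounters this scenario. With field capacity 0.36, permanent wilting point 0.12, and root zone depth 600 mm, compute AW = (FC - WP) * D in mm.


AW = (FC - WP) * D
   = (0.36 - 0.12) * 600
   = 0.24 * 600
   = 144 mm


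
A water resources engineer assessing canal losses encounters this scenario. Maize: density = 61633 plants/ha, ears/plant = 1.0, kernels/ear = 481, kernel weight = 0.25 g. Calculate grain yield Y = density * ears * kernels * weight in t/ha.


Y = density * ears * kernels * kw
  = 61633 * 1.0 * 481 * 0.25 g/ha
  = 7411368.25 g/ha
  = 7411.37 kg/ha = 7.41 t/ha


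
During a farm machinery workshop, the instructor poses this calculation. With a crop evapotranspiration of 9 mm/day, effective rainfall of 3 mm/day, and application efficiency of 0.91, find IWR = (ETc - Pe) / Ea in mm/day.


IWR = (ETc - Pe) / Ea
    = (9 - 3) / 0.91
    = 6 / 0.91
    = 6.59 mm/day


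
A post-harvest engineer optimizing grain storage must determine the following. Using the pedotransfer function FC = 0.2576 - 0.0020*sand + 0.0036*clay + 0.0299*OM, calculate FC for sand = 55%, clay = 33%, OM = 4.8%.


FC = 0.2576 - 0.0020*55 + 0.0036*33 + 0.0299*4.8
   = 0.2576 - 0.1100 + 0.1188 + 0.1435
   = 0.4099


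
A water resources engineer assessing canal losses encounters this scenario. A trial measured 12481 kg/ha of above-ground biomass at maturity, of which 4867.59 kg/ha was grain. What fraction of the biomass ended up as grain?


HI = grain_yield / biomass
   = 4867.59 / 12481
   = 0.39


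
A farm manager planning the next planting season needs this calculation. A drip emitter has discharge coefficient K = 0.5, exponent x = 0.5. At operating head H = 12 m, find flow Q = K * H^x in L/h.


Q = K * H^x
  = 0.5 * 12^0.5
  = 0.5 * 3.4641
  = 1.73 L/h


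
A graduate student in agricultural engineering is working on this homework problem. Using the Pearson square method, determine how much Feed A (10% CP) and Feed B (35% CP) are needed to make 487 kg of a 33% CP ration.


parts_A = CP_b - target = 35 - 33 = 2
parts_B = target - CP_a = 33 - 10 = 23
total_parts = 2 + 23 = 25
Feed A = 487 * 2 / 25 = 38.96 kg
Feed B = 487 * 23 / 25 = 448.04 kg

38.96 kg


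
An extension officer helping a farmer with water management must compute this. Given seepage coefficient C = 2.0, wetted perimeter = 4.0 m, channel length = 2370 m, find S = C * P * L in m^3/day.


S = C * P * L
  = 2.0 * 4.0 * 2370
  = 18960 m^3/day


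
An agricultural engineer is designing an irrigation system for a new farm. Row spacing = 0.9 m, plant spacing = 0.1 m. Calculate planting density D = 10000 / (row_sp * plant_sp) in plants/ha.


D = 10000 / (row_sp * plant_sp)
  = 10000 / (0.9 * 0.1)
  = 10000 / 0.0900
  = 111111.11 plants/ha


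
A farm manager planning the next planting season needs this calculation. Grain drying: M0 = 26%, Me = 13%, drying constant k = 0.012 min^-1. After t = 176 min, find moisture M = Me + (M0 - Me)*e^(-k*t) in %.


M = Me + (M0 - Me) * e^(-k*t)
  = 13 + (26 - 13) * e^(-0.012*176)
  = 13 + 13 * e^(-2.112)
  = 13 + 13 * 0.12100
  = 13 + 1.5729
  = 14.57%


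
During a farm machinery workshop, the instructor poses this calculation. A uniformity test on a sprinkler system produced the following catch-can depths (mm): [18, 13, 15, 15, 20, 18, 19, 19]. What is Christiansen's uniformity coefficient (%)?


xbar = 137 / 8 = 17.125
sum|xi - xbar| = 16.750
CU = 100 * (1 - 16.750 / (8 * 17.125))
   = 100 * (1 - 0.1223)
   = 87.77%


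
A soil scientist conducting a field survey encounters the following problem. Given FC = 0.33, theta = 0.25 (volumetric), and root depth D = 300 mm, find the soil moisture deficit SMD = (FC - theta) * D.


SMD = (FC - theta) * D
    = (0.33 - 0.25) * 300
    = 0.080 * 300
    = 24 mm


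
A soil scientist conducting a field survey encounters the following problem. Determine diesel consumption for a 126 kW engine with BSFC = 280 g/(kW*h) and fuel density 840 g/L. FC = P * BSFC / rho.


FC = P * BSFC / rho_fuel
   = 126 * 280 / 840
   = 35280 / 840
   = 42 L/h


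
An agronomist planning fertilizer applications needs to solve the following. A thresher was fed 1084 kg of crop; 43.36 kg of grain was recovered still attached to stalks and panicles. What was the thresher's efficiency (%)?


eta = (total - unthreshed) / total * 100
    = (1084 - 43.36) / 1084 * 100
    = 1040.64 / 1084 * 100
    = 96%


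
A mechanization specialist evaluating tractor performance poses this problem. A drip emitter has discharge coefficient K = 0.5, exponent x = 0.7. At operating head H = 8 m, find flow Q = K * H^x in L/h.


Q = K * H^x
  = 0.5 * 8^0.7
  = 0.5 * 4.2871
  = 2.14 L/h


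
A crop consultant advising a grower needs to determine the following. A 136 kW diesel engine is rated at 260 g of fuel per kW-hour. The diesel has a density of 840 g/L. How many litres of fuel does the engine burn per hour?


FC = P * BSFC / rho_fuel
   = 136 * 260 / 840
   = 35360 / 840
   = 42.10 L/h


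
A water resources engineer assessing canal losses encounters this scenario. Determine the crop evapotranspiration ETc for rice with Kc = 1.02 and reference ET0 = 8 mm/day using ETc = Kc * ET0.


ETc = Kc * ET0
    = 1.02 * 8
    = 8.16 mm/day


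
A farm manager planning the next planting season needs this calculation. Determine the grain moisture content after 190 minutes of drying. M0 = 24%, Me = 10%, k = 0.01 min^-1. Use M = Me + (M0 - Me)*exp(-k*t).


M = Me + (M0 - Me) * e^(-k*t)
  = 10 + (24 - 10) * e^(-0.01*190)
  = 10 + 14 * e^(-1.900)
  = 10 + 14 * 0.14957
  = 10 + 2.0940
  = 12.09%


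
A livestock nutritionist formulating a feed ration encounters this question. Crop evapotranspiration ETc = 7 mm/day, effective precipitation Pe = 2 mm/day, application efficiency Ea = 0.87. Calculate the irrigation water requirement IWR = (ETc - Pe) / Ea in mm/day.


IWR = (ETc - Pe) / Ea
    = (7 - 2) / 0.87
    = 5 / 0.87
    = 5.75 mm/day


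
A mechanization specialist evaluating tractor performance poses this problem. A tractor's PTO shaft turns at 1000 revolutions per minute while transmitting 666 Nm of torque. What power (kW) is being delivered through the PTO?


P = 2*pi*n*T / 60000
  = 2*pi * 1000 * 666 / 60000
  = 4184601.41 / 60000
  = 69.74 kW


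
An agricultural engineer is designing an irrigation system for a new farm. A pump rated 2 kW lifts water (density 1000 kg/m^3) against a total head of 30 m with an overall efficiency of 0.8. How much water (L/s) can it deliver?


Q = (P * 1000 * eta) / (rho * g * H)
  = (2 * 1000 * 0.8) / (1000 * 9.81 * 30)
  = 1600 / 294300
  = 0.00544 m^3/s = 5.44 L/s


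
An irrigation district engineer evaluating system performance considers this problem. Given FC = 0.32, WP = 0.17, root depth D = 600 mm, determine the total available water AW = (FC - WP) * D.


AW = (FC - WP) * D
   = (0.32 - 0.17) * 600
   = 0.15 * 600
   = 90 mm


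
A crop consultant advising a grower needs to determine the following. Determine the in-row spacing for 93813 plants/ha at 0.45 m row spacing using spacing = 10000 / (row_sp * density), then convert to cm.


spacing = 10000 / (row_sp * density)
        = 10000 / (0.45 * 93813)
        = 10000 / 42215.85
        = 0.23688 m = 23.69 cm


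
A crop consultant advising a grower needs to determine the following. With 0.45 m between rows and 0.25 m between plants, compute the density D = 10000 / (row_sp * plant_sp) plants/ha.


D = 10000 / (row_sp * plant_sp)
  = 10000 / (0.45 * 0.25)
  = 10000 / 0.1125
  = 88888.89 plants/ha


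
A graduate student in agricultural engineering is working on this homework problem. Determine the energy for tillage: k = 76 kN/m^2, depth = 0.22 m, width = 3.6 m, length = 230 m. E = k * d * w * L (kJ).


E = k * d * w * L
  = 76 * 0.22 * 3.6 * 230
  = 13844.16 kJ


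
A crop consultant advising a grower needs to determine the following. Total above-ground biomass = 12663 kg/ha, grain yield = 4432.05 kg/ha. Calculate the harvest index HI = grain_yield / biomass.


HI = grain_yield / biomass
   = 4432.05 / 12663
   = 0.35


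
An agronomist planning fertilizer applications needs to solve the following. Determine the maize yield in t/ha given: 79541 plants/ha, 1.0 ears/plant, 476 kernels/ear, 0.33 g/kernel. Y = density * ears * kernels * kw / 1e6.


Y = density * ears * kernels * kw
  = 79541 * 1.0 * 476 * 0.33 g/ha
  = 12494300.28 g/ha
  = 12494.30 kg/ha = 12.49 t/ha


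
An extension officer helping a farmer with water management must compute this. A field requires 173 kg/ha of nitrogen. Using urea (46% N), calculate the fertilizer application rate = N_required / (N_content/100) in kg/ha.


Rate = N_required / (N_content / 100)
     = 173 / (46 / 100)
     = 173 / 0.46
     = 376.09 kg/ha


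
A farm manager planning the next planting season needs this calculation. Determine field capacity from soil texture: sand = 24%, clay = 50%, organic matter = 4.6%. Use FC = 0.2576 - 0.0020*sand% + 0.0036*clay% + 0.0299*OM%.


FC = 0.2576 - 0.0020*24 + 0.0036*50 + 0.0299*4.6
   = 0.2576 - 0.0480 + 0.1800 + 0.1375
   = 0.5271


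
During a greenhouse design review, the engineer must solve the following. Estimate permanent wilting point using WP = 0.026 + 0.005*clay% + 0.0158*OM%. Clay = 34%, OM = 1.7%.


WP = 0.026 + 0.005*34 + 0.0158*1.7
   = 0.026 + 0.1700 + 0.0269
   = 0.2229


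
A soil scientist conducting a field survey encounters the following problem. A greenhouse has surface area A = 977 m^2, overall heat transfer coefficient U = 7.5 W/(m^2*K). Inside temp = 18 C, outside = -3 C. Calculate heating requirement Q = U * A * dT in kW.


dT = 18 - (-3) = 21 K
Q = U * A * dT
  = 7.5 * 977 * 21
  = 153877.50 W = 153.88 kW


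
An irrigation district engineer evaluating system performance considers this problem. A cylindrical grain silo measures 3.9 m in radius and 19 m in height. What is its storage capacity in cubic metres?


V = pi * r^2 * h
  = pi * 3.9^2 * 19
  = pi * 15.21 * 19
  = 907.89 m^3


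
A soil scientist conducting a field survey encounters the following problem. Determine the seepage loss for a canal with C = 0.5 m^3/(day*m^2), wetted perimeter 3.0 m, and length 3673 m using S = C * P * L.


S = C * P * L
  = 0.5 * 3.0 * 3673
  = 5509.50 m^3/day


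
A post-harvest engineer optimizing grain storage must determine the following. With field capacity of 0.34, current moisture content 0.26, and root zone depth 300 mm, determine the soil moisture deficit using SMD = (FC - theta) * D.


SMD = (FC - theta) * D
    = (0.34 - 0.26) * 300
    = 0.080 * 300
    = 24 mm


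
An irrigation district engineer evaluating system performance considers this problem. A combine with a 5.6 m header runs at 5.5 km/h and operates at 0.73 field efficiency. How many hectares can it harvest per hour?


C = w * v * eta_f / 10
  = 5.6 * 5.5 * 0.73 / 10
  = 22.48 / 10
  = 2.25 ha/h


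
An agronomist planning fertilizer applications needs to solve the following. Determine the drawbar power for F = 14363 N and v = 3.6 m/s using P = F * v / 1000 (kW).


P = F * v / 1000
  = 14363 * 3.6 / 1000
  = 51706.80 / 1000
  = 51.71 kW


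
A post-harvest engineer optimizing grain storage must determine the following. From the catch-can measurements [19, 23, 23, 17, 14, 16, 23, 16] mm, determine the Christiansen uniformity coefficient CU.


xbar = 151 / 8 = 18.875
sum|xi - xbar| = 25
CU = 100 * (1 - 25 / (8 * 18.875))
   = 100 * (1 - 0.1656)
   = 83.44%


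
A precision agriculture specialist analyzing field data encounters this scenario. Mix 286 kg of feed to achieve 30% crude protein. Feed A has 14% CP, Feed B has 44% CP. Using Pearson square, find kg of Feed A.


parts_A = CP_b - target = 44 - 30 = 14
parts_B = target - CP_a = 30 - 14 = 16
total_parts = 14 + 16 = 30
Feed A = 286 * 14 / 30 = 133.47 kg
Feed B = 286 * 16 / 30 = 152.53 kg

133.47 kg


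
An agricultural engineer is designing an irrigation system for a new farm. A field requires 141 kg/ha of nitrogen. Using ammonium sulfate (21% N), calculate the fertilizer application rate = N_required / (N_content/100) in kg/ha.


Rate = N_required / (N_content / 100)
     = 141 / (21 / 100)
     = 141 / 0.21
     = 671.43 kg/ha


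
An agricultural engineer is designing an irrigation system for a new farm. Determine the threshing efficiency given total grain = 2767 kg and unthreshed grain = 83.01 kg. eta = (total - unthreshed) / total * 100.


eta = (total - unthreshed) / total * 100
    = (2767 - 83.01) / 2767 * 100
    = 2683.99 / 2767 * 100
    = 97%


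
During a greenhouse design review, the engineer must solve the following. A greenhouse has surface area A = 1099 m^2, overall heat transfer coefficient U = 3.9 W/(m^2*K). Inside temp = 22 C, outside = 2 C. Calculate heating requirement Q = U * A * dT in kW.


dT = 22 - (2) = 20 K
Q = U * A * dT
  = 3.9 * 1099 * 20
  = 85722 W = 85.72 kW


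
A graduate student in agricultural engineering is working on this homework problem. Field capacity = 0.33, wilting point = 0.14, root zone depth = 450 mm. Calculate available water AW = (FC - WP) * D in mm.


AW = (FC - WP) * D
   = (0.33 - 0.14) * 450
   = 0.19 * 450
   = 85.50 mm


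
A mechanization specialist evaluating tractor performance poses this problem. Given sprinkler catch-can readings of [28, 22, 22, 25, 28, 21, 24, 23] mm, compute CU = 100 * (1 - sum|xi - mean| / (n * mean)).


xbar = 193 / 8 = 24.125
sum|xi - xbar| = 17.250
CU = 100 * (1 - 17.250 / (8 * 24.125))
   = 100 * (1 - 0.0894)
   = 91.06%


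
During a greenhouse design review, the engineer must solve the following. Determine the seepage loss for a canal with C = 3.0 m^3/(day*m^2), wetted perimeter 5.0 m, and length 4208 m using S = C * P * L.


S = C * P * L
  = 3.0 * 5.0 * 4208
  = 63120 m^3/day


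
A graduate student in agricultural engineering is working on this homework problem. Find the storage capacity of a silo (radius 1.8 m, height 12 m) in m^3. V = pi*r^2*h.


V = pi * r^2 * h
  = pi * 1.8^2 * 12
  = pi * 3.24 * 12
  = 122.15 m^3


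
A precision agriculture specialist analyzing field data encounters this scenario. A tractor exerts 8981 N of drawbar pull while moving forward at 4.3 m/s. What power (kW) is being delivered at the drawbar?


P = F * v / 1000
  = 8981 * 4.3 / 1000
  = 38618.30 / 1000
  = 38.62 kW


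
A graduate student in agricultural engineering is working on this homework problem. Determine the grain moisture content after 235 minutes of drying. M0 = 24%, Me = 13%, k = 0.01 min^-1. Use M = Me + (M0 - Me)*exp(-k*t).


M = Me + (M0 - Me) * e^(-k*t)
  = 13 + (24 - 13) * e^(-0.01*235)
  = 13 + 11 * e^(-2.350)
  = 13 + 11 * 0.09537
  = 13 + 1.0491
  = 14.05%


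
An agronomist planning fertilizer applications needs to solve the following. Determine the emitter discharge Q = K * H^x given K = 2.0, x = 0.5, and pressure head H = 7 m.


Q = K * H^x
  = 2.0 * 7^0.5
  = 2.0 * 2.6458
  = 5.29 L/h


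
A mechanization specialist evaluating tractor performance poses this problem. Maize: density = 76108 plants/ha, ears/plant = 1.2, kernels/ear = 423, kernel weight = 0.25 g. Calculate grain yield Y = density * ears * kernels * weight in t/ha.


Y = density * ears * kernels * kw
  = 76108 * 1.2 * 423 * 0.25 g/ha
  = 9658105.20 g/ha
  = 9658.11 kg/ha = 9.66 t/ha


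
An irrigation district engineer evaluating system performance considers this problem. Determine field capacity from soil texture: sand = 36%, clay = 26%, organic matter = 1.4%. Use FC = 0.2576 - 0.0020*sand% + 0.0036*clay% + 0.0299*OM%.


FC = 0.2576 - 0.0020*36 + 0.0036*26 + 0.0299*1.4
   = 0.2576 - 0.0720 + 0.0936 + 0.0419
   = 0.3211


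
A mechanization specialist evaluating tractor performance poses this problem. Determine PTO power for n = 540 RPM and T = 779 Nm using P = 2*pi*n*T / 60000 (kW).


P = 2*pi*n*T / 60000
  = 2*pi * 540 * 779 / 60000
  = 2643084.73 / 60000
  = 44.05 kW


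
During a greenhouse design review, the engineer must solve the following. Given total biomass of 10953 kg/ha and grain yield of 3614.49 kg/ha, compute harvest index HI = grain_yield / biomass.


HI = grain_yield / biomass
   = 3614.49 / 10953
   = 0.33


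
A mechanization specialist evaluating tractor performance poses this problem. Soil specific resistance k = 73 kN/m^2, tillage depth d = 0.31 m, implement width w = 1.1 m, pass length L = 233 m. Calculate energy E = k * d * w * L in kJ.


E = k * d * w * L
  = 73 * 0.31 * 1.1 * 233
  = 5800.07 kJ


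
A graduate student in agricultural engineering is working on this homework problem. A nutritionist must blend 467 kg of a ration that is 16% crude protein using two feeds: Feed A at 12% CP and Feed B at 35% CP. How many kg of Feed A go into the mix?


parts_A = CP_b - target = 35 - 16 = 19
parts_B = target - CP_a = 16 - 12 = 4
total_parts = 19 + 4 = 23
Feed A = 467 * 19 / 23 = 385.78 kg
Feed B = 467 * 4 / 23 = 81.22 kg

385.78 kg


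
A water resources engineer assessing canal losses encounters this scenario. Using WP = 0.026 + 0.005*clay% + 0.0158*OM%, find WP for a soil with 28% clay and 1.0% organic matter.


WP = 0.026 + 0.005*28 + 0.0158*1.0
   = 0.026 + 0.1400 + 0.0158
   = 0.1818


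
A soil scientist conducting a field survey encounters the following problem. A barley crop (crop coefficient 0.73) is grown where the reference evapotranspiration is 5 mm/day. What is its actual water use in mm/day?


ETc = Kc * ET0
    = 0.73 * 5
    = 3.65 mm/day


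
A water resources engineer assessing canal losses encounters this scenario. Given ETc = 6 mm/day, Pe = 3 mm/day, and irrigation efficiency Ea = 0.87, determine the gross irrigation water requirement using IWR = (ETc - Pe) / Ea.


IWR = (ETc - Pe) / Ea
    = (6 - 3) / 0.87
    = 3 / 0.87
    = 3.45 mm/day


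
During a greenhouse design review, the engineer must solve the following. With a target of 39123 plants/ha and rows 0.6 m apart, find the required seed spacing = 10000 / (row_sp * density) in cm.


spacing = 10000 / (row_sp * density)
        = 10000 / (0.6 * 39123)
        = 10000 / 23473.80
        = 0.42601 m = 42.60 cm


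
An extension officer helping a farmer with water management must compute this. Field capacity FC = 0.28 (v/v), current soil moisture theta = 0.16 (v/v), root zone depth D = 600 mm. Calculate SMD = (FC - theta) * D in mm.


SMD = (FC - theta) * D
    = (0.28 - 0.16) * 600
    = 0.120 * 600
    = 72 mm


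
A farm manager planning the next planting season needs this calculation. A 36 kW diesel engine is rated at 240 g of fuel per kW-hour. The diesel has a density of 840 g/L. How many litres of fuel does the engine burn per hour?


FC = P * BSFC / rho_fuel
   = 36 * 240 / 840
   = 8640 / 840
   = 10.29 L/h


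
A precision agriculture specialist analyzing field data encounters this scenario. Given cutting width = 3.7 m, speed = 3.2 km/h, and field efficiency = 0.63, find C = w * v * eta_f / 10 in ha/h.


C = w * v * eta_f / 10
  = 3.7 * 3.2 * 0.63 / 10
  = 7.46 / 10
  = 0.75 ha/h


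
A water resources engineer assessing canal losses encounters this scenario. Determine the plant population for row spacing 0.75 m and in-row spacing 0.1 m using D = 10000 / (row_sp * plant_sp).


D = 10000 / (row_sp * plant_sp)
  = 10000 / (0.75 * 0.1)
  = 10000 / 0.0750
  = 133333.33 plants/ha


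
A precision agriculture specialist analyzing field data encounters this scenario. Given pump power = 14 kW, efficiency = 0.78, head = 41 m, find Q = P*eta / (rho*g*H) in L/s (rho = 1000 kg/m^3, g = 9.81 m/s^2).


Q = (P * 1000 * eta) / (rho * g * H)
  = (14 * 1000 * 0.78) / (1000 * 9.81 * 41)
  = 10920 / 402210
  = 0.02715 m^3/s = 27.15 L/s


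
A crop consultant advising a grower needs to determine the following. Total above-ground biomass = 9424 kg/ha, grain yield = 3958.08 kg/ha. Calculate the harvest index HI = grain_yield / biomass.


HI = grain_yield / biomass
   = 3958.08 / 9424
   = 0.42


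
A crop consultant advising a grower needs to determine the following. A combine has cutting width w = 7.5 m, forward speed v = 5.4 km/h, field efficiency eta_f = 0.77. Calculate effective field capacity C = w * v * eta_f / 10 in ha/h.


C = w * v * eta_f / 10
  = 7.5 * 5.4 * 0.77 / 10
  = 31.19 / 10
  = 3.12 ha/h


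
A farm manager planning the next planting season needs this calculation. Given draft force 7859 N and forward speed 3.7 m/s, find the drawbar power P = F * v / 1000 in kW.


P = F * v / 1000
  = 7859 * 3.7 / 1000
  = 29078.30 / 1000
  = 29.08 kW


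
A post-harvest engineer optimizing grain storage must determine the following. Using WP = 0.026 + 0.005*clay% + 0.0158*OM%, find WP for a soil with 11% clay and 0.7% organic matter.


WP = 0.026 + 0.005*11 + 0.0158*0.7
   = 0.026 + 0.0550 + 0.0111
   = 0.0921


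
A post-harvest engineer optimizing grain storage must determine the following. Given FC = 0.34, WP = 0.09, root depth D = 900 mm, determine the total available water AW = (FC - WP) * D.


AW = (FC - WP) * D
   = (0.34 - 0.09) * 900
   = 0.25 * 900
   = 225 mm


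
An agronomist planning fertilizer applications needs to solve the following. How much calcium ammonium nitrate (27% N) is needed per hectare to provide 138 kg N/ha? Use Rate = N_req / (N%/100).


Rate = N_required / (N_content / 100)
     = 138 / (27 / 100)
     = 138 / 0.27
     = 511.11 kg/ha


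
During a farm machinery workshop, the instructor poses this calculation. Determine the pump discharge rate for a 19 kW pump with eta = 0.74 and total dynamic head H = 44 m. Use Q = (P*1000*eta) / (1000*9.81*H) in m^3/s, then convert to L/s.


Q = (P * 1000 * eta) / (rho * g * H)
  = (19 * 1000 * 0.74) / (1000 * 9.81 * 44)
  = 14060 / 431640
  = 0.03257 m^3/s = 32.57 L/s


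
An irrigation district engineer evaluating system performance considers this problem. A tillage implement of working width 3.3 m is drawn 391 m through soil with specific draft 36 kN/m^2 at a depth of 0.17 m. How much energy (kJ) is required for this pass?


E = k * d * w * L
  = 36 * 0.17 * 3.3 * 391
  = 7896.64 kJ


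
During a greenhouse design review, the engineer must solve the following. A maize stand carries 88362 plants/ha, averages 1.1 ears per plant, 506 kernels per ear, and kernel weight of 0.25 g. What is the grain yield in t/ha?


Y = density * ears * kernels * kw
  = 88362 * 1.1 * 506 * 0.25 g/ha
  = 12295572.30 g/ha
  = 12295.57 kg/ha = 12.30 t/ha


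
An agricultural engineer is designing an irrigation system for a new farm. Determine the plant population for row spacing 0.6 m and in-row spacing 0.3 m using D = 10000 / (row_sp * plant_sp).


D = 10000 / (row_sp * plant_sp)
  = 10000 / (0.6 * 0.3)
  = 10000 / 0.1800
  = 55555.56 plants/ha


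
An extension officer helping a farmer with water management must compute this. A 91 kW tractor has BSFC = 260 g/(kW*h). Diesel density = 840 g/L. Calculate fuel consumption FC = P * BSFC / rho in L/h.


FC = P * BSFC / rho_fuel
   = 91 * 260 / 840
   = 23660 / 840
   = 28.17 L/h


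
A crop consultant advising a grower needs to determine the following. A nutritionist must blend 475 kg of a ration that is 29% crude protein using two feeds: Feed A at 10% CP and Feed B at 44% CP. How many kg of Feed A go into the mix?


parts_A = CP_b - target = 44 - 29 = 15
parts_B = target - CP_a = 29 - 10 = 19
total_parts = 15 + 19 = 34
Feed A = 475 * 15 / 34 = 209.56 kg
Feed B = 475 * 19 / 34 = 265.44 kg

209.56 kg
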